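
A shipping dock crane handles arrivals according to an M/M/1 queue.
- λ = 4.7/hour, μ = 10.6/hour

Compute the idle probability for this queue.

ρ = λ/μ = 4.7/10.6 = 0.4434
P(0) = 1 - ρ = 1 - 0.4434 = 0.5566
The server is idle 55.66% of the time.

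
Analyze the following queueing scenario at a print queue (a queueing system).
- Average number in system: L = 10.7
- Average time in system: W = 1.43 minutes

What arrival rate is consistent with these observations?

Little's Law: L = λW, so λ = L/W
λ = 10.7/1.43 = 7.4825 jobs/minute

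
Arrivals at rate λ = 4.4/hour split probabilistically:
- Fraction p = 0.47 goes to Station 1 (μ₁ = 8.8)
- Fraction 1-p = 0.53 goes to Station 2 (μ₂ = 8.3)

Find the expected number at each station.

Effective rates: λ₁ = 4.4×0.47 = 2.068, λ₂ = 4.4×0.53 = 2.332
Station 1: ρ₁ = 2.068/8.8 = 0.2350, L₁ = ρ₁/(1-ρ₁) = 0.2350/(1-0.2350) = 0.3072
Station 2: ρ₂ = 2.332/8.3 = 0.2810, L₂ = ρ₂/(1-ρ₂) = 0.2810/(1-0.2810) = 0.3908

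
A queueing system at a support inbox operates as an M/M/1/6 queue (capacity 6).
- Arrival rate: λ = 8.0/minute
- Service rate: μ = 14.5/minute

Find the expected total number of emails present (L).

ρ = λ/μ = 8.0/14.5 = 0.55172
P₀ = (1-ρ)/(1-ρ^(K+1)) = (1-0.55172)/(1-0.55172^7) = 0.4483/0.9844 = 0.4554
P_K = P₀×ρ^K = 0.4554 × 0.55172^6 = 0.4554 × 0.02820 = 0.01284
L = ρ[1 - (K+1)ρ^K + Kρ^(K+1)] / [(1-ρ)(1-ρ^(K+1))]
L = 0.55172 × (1 - 7×0.02820 + 6×0.01556) / ((1 - 0.55172) × (1 - 0.01556)) = 1.1201 emails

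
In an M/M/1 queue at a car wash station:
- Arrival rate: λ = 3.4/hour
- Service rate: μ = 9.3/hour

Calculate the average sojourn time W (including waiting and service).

First, compute utilization: ρ = λ/μ = 3.4/9.3 = 0.3656
For M/M/1: W = 1/(μ-λ)
W = 1/(9.3-3.4) = 1/5.90
W = 0.1695 hours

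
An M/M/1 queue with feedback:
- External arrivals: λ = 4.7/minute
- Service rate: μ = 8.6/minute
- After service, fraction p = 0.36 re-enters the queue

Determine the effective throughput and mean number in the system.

Effective arrival rate: λ_eff = λ/(1-p) = 4.7/(1-0.36) = 4.7/0.64 = 7.34375
ρ = λ_eff/μ = 7.34375/8.6 = 0.853924
L = ρ/(1-ρ) = 0.853924/(1-0.853924) = 5.8458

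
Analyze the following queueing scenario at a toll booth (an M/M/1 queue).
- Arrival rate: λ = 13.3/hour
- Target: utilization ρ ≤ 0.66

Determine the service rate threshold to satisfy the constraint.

ρ = λ/μ, so μ = λ/ρ
μ ≥ 13.3/0.66 = 20.1515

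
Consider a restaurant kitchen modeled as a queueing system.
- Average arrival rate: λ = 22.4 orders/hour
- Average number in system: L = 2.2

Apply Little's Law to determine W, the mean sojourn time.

Little's Law: L = λW, so W = L/λ
W = 2.2/22.4 = 0.09821 hours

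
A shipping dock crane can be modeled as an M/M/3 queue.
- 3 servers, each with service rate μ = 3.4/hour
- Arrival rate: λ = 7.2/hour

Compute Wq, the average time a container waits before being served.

Traffic intensity: ρ = λ/(cμ) = 7.2/(3×3.4) = 0.7059
Since ρ = 0.7059 < 1, system is stable.
Offered load a = λ/μ = cρ = 7.2/3.4 = 2.1176
P₀ = [ Σₙ₌₀^2 aⁿ/n! + a^3/(3!(1-ρ)) ]⁻¹
Σ = a^0/0! + a^1/1! + a^2/2! = 1.00000 + 2.11765 + 2.24221 = 5.3599
a^3/(3!(1-ρ)) = 9.4964/(6 × 0.29412) = 5.3813
P₀ = 1/(5.3599 + 5.3813) = 0.09310
Lq = P₀·a^3·ρ / (3!(1-ρ)²) = 0.09310 × 9.4964 × 0.7059 / (6 × 0.08651) = 1.2024
Wq = Lq/λ = 1.2024/7.2 = 0.1670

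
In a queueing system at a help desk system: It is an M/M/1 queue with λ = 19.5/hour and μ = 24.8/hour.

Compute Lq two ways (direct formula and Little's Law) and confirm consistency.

Method 1 (direct): Lq = λ²/(μ(μ-λ)) = 380.25/(24.8 × 5.30) = 2.8930

Method 2 (Little's Law):
W = 1/(μ-λ) = 1/5.30 = 0.18868
Wq = W - 1/μ = 0.18868 - 0.040323 = 0.14836
Lq = λWq = 19.5 × 0.14836 = 2.8930 ✔ (matches Method 1)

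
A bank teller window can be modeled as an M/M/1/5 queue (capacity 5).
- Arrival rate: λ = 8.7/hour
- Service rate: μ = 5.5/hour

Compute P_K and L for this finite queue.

ρ = λ/μ = 8.7/5.5 = 1.5818
P₀ = (1-ρ)/(1-ρ^(K+1)) = (1-1.5818)/(1-1.5818^6) = -0.5818/-14.6642 = 0.03967
P_K = P₀×ρ^K = 0.039675 × 1.5818^5 = 0.039675 × 9.9028 = 0.3929
Blocking probability P_5 = 0.3929 (39.29%)
L = ρ[1 - (K+1)ρ^K + Kρ^(K+1)] / [(1-ρ)(1-ρ^(K+1))]
L = 1.5818 × (1 - 6×9.902797 + 5×15.66424) / ((1 - 1.5818) × (1 - 15.66424)) = 3.6904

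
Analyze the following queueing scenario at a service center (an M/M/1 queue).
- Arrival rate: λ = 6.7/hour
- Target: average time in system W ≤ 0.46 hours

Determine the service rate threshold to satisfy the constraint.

For M/M/1: W = 1/(μ-λ)
Need W ≤ 0.46, so 1/(μ-λ) ≤ 0.46
μ - λ ≥ 1/0.46 = 2.1739
μ ≥ 6.7 + 2.1739 = 8.8739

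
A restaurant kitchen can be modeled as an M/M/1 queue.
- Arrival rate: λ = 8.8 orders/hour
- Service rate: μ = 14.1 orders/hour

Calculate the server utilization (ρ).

Server utilization: ρ = λ/μ
ρ = 8.8/14.1 = 0.6241
The server is busy 62.41% of the time.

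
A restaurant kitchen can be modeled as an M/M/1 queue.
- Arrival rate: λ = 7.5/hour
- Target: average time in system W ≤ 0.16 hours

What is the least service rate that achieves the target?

For M/M/1: W = 1/(μ-λ)
Need W ≤ 0.16, so 1/(μ-λ) ≤ 0.16
μ - λ ≥ 1/0.16 = 6.2500
μ ≥ 7.5 + 6.2500 = 13.7500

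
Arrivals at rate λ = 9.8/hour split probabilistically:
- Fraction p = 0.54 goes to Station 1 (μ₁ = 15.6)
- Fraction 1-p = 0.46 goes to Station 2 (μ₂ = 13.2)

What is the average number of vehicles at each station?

Effective rates: λ₁ = 9.8×0.54 = 5.292, λ₂ = 9.8×0.46 = 4.508
Station 1: ρ₁ = 5.292/15.6 = 0.33923, L₁ = ρ₁/(1-ρ₁) = 0.33923/(1-0.33923) = 0.5134
Station 2: ρ₂ = 4.508/13.2 = 0.3415, L₂ = ρ₂/(1-ρ₂) = 0.3415/(1-0.3415) = 0.5186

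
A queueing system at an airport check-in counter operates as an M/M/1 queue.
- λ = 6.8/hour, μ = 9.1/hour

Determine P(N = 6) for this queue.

ρ = λ/μ = 6.8/9.1 = 0.74725
P(n) = (1-ρ)ρⁿ
P(6) = (1-0.74725) × 0.74725^6
P(6) = 0.25275 × 0.17410
P(6) = 0.04400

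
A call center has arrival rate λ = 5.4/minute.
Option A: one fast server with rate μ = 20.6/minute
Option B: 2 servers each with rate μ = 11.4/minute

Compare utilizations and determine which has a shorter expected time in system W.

Option A: single server μ = 20.6 (M/M/1)
  ρ_A = 5.4/20.6 = 0.2621
  W_A = 1/(μ-λ) = 1/(20.6-5.4) = 1/15.20 = 0.06579

Option B: 2 servers μ = 11.4 (M/M/2)
  ρ_B = λ/(cμ) = 5.4/(2×11.4) = 0.2368
  Offered load a = λ/μ = cρ = 5.4/11.4 = 0.4737
  P₀ = [ Σₙ₌₀^1 aⁿ/n! + a^2/(2!(1-ρ)) ]⁻¹
  Σ = a^0/0! + a^1/1! = 1.0000 + 0.4737 = 1.4737
  a^2/(2!(1-ρ)) = 0.2244/(2 × 0.7632) = 0.1470
  P₀ = 1/(1.4737 + 0.1470) = 0.6170
  Lq = P₀·a^2·ρ / (2!(1-ρ)²) = 0.6170 × 0.2244 × 0.2368 / (2 × 0.5824) = 0.02815
  Wq_B = Lq/λ = 0.02815/5.4 = 0.005213
  W_B = Wq_B + 1/μ = 0.005213 + 0.08772 = 0.09293

Since W_A = 0.06579 < W_B = 0.09293, Option A (single fast server) has the shorter time in system.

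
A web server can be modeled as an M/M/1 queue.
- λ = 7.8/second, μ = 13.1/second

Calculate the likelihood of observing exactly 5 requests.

ρ = λ/μ = 7.8/13.1 = 0.59542
P(n) = (1-ρ)ρⁿ
P(5) = (1-0.59542) × 0.59542^5
P(5) = 0.4046 × 0.07484
P(5) = 0.03028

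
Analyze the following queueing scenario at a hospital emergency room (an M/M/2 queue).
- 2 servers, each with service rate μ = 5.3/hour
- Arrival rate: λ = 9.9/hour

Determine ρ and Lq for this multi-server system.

Traffic intensity: ρ = λ/(cμ) = 9.9/(2×5.3) = 0.9340
Since ρ = 0.9340 < 1, system is stable.
Offered load a = λ/μ = cρ = 9.9/5.3 = 1.8679
P₀ = [ Σₙ₌₀^1 aⁿ/n! + a^2/(2!(1-ρ)) ]⁻¹
Σ = a^0/0! + a^1/1! = 1.0000 + 1.8679 = 2.8679
a^2/(2!(1-ρ)) = 3.48914/(2 × 0.0660377) = 26.4178
P₀ = 1/(2.8679 + 26.4178) = 0.03415
Lq = P₀·a^2·ρ / (2!(1-ρ)²) = 0.03414634 × 3.489142 × 0.9339623 / (2 × 0.004360983) = 12.7579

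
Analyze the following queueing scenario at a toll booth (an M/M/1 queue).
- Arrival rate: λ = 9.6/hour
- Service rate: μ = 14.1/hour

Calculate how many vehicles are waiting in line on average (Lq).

ρ = λ/μ = 9.6/14.1 = 0.6809
For M/M/1: Lq = λ²/(μ(μ-λ))
Lq = 92.16/(14.1 × 4.50)
Lq = 1.4525 vehicles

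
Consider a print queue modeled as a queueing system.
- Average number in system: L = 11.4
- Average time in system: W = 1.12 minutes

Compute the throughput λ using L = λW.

Little's Law: L = λW, so λ = L/W
λ = 11.4/1.12 = 10.1786 jobs/minute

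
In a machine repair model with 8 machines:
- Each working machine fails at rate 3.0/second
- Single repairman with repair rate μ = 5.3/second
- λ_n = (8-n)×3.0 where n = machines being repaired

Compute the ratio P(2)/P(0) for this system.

P(2)/P(0) = ∏_{i=0}^{2-1} λ_i/μ_{i+1}
= (8-0)×3.0/5.3 × (8-1)×3.0/5.3
= 17.9423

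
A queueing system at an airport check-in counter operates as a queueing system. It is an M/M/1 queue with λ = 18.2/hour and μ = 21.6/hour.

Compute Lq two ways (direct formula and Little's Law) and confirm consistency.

Method 1 (direct): Lq = λ²/(μ(μ-λ)) = 331.24/(21.6 × 3.40) = 4.5103

Method 2 (Little's Law):
W = 1/(μ-λ) = 1/3.40 = 0.29412
Wq = W - 1/μ = 0.29412 - 0.046296 = 0.24782
Lq = λWq = 18.2 × 0.24782 = 4.5103 ✔ (matches Method 1)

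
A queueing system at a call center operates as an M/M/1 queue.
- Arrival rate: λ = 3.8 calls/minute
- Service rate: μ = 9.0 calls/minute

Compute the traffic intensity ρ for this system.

Server utilization: ρ = λ/μ
ρ = 3.8/9.0 = 0.4222
The server is busy 42.22% of the time.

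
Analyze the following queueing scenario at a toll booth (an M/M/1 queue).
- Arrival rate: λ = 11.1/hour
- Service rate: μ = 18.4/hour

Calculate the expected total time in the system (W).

First, compute utilization: ρ = λ/μ = 11.1/18.4 = 0.6033
For M/M/1: W = 1/(μ-λ)
W = 1/(18.4-11.1) = 1/7.30
W = 0.1370 hours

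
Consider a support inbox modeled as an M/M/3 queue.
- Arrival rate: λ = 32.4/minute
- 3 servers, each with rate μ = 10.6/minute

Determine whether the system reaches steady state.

Stability requires ρ = λ/(cμ) < 1
ρ = 32.4/(3 × 10.6) = 32.4/31.80 = 1.0189
Since 1.0189 ≥ 1, the system is UNSTABLE.
Need c > λ/μ = 32.4/10.6 = 3.06.
Minimum servers needed: c = 4.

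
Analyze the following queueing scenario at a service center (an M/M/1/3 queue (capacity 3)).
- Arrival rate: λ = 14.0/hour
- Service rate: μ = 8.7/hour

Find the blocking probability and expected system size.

ρ = λ/μ = 14.0/8.7 = 1.6092
P₀ = (1-ρ)/(1-ρ^(K+1)) = (1-1.6092)/(1-1.6092^4) = -0.6092/-5.7056 = 0.1068
P_K = P₀×ρ^K = 0.10677 × 1.6092^3 = 0.10677 × 4.1671 = 0.4449
Blocking probability P_3 = 0.4449 (44.49%)
L = ρ[1 - (K+1)ρ^K + Kρ^(K+1)] / [(1-ρ)(1-ρ^(K+1))]
L = 1.6092 × (1 - 4×4.16706 + 3×6.70564) / ((1 - 1.6092) × (1 - 6.70564)) = 2.0596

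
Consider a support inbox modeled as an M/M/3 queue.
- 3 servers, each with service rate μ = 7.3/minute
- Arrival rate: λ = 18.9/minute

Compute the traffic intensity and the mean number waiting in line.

Traffic intensity: ρ = λ/(cμ) = 18.9/(3×7.3) = 0.8630
Since ρ = 0.8630 < 1, system is stable.
Offered load a = λ/μ = cρ = 18.9/7.3 = 2.5890
P₀ = [ Σₙ₌₀^2 aⁿ/n! + a^3/(3!(1-ρ)) ]⁻¹
Σ = a^0/0! + a^1/1! + a^2/2! = 1.0000 + 2.5890 + 3.3516 = 6.9406
a^3/(3!(1-ρ)) = 17.3547/(6 × 0.136986) = 21.1149
P₀ = 1/(6.9406 + 21.1149) = 0.03564
Lq = P₀·a^3·ρ / (3!(1-ρ)²) = 0.035644 × 17.3547 × 0.86301 / (6 × 0.018765) = 4.7415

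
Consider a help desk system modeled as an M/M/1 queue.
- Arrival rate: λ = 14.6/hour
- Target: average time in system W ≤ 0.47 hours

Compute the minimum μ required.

For M/M/1: W = 1/(μ-λ)
Need W ≤ 0.47, so 1/(μ-λ) ≤ 0.47
μ - λ ≥ 1/0.47 = 2.1277
μ ≥ 14.6 + 2.1277 = 16.7277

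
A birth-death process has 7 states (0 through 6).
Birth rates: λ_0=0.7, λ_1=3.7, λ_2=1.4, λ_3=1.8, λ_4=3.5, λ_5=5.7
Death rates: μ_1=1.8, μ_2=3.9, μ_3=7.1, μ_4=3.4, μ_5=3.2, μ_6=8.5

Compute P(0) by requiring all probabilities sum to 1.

Ratios P(n)/P(0) = (λ₀···λₙ₋₁)/(μ₁···μₙ):
P(1)/P(0) = (0.7)/(1.8) = 0.38889
P(2)/P(0) = (0.7×3.7)/(1.8×3.9) = 0.36895
P(3)/P(0) = (0.7×3.7×1.4)/(1.8×3.9×7.1) = 0.072750
P(4)/P(0) = (0.7×3.7×1.4×1.8)/(1.8×3.9×7.1×3.4) = 0.038515
P(5)/P(0) = (0.7×3.7×1.4×1.8×3.5)/(1.8×3.9×7.1×3.4×3.2) = 0.042125
P(6)/P(0) = (0.7×3.7×1.4×1.8×3.5×5.7)/(1.8×3.9×7.1×3.4×3.2×8.5) = 0.028249

Normalization: ∑ P(n) = 1
P(0) × (1.0000 + 0.38889 + 0.36895 + 0.072750 + 0.038515 + 0.042125 + 0.028249) = 1
P(0) × 1.9395 = 1
P(0) = 1/1.9395 = 0.5156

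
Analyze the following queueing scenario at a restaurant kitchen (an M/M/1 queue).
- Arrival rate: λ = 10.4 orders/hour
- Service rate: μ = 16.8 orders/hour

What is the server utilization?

Server utilization: ρ = λ/μ
ρ = 10.4/16.8 = 0.6190
The server is busy 61.90% of the time.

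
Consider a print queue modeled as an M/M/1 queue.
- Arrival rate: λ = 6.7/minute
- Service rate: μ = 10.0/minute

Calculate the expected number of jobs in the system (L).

ρ = λ/μ = 6.7/10.0 = 0.6700
For M/M/1: L = λ/(μ-λ)
L = 6.7/(10.0-6.7) = 6.7/3.30
L = 2.0303 jobs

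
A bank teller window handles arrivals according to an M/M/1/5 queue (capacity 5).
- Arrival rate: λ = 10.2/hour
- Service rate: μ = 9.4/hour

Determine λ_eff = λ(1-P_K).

ρ = λ/μ = 10.2/9.4 = 1.08511
P₀ = (1-ρ)/(1-ρ^(K+1)) = (1-1.08511)/(1-1.08511^6) = -0.08511/-0.6325 = 0.1346
P_K = P₀×ρ^K = 0.13457 × 1.08511^5 = 0.13457 × 1.5044 = 0.2024
λ_eff = λ(1-P_K) = 10.2 × (1 - 0.20245) = 10.2 × 0.79755 = 8.1350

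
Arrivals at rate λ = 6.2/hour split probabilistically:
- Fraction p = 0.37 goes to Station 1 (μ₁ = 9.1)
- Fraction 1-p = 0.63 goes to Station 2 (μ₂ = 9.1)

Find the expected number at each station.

Effective rates: λ₁ = 6.2×0.37 = 2.294, λ₂ = 6.2×0.63 = 3.906
Station 1: ρ₁ = 2.294/9.1 = 0.2521, L₁ = ρ₁/(1-ρ₁) = 0.2521/(1-0.2521) = 0.3371
Station 2: ρ₂ = 3.906/9.1 = 0.42923, L₂ = ρ₂/(1-ρ₂) = 0.42923/(1-0.42923) = 0.7520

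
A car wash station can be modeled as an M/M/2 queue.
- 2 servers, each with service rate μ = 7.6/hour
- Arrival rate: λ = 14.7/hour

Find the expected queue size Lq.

Traffic intensity: ρ = λ/(cμ) = 14.7/(2×7.6) = 0.9671
Since ρ = 0.9671 < 1, system is stable.
Offered load a = λ/μ = cρ = 14.7/7.6 = 1.9342
P₀ = [ Σₙ₌₀^1 aⁿ/n! + a^2/(2!(1-ρ)) ]⁻¹
Σ = a^0/0! + a^1/1! = 1.0000 + 1.9342 = 2.9342
a^2/(2!(1-ρ)) = 3.7412/(2 × 0.032895) = 56.8658
P₀ = 1/(2.9342 + 56.8658) = 0.01672
Lq = P₀·a^2·ρ / (2!(1-ρ)²) = 0.01672241 × 3.741170 × 0.9671053 / (2 × 0.001082064) = 27.9574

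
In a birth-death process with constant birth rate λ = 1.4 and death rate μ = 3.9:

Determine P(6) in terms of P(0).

For constant rates: P(n)/P(0) = (λ/μ)^n
P(6)/P(0) = (1.4/3.9)^6 = 0.35897^6 = 0.002140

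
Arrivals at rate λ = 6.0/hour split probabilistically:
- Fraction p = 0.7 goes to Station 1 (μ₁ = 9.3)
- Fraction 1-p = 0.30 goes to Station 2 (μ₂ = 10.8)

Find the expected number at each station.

Effective rates: λ₁ = 6.0×0.7 = 4.2, λ₂ = 6.0×0.30 = 1.8
Station 1: ρ₁ = 4.2/9.3 = 0.4516, L₁ = ρ₁/(1-ρ₁) = 0.4516/(1-0.4516) = 0.8235
Station 2: ρ₂ = 1.8/10.8 = 0.1667, L₂ = ρ₂/(1-ρ₂) = 0.1667/(1-0.1667) = 0.2000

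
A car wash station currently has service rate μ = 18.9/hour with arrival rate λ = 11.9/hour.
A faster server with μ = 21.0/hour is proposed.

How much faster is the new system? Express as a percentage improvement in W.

System 1: ρ₁ = 11.9/18.9 = 0.6296, W₁ = 1/(18.9-11.9) = 0.14286
System 2: ρ₂ = 11.9/21.0 = 0.5667, W₂ = 1/(21.0-11.9) = 0.10989
Improvement: (W₁-W₂)/W₁ = (0.14286-0.10989)/0.14286 = 23.08%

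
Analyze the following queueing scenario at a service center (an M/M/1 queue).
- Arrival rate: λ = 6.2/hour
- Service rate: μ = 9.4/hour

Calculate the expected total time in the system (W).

First, compute utilization: ρ = λ/μ = 6.2/9.4 = 0.6596
For M/M/1: W = 1/(μ-λ)
W = 1/(9.4-6.2) = 1/3.20
W = 0.3125 hours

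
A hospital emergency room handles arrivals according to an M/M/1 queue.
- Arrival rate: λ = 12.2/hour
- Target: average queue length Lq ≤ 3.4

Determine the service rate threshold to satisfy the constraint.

For M/M/1: Lq = λ²/(μ(μ-λ))
Need Lq ≤ 3.4, i.e. μ(μ-λ) ≥ λ²/3.4
μ² - 12.2μ - 148.84/3.4 ≥ 0  →  μ² - 12.2μ - 43.77647 ≥ 0
Quadratic formula (positive root): μ = [λ + √(λ² + 4×43.77647)]/2
Discriminant: 148.84 + 4×43.77647 = 323.9459, √323.9459 = 17.9985
μ ≥ (12.2 + 17.9985)/2 = 15.0992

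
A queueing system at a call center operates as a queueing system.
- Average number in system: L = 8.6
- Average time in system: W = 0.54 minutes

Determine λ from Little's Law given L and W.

Little's Law: L = λW, so λ = L/W
λ = 8.6/0.54 = 15.9259 calls/minute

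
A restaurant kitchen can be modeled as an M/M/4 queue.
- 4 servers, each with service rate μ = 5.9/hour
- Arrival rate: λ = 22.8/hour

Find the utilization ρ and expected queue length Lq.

Traffic intensity: ρ = λ/(cμ) = 22.8/(4×5.9) = 0.9661
Since ρ = 0.9661 < 1, system is stable.
Offered load a = λ/μ = cρ = 22.8/5.9 = 3.8644
P₀ = [ Σₙ₌₀^3 aⁿ/n! + a^4/(4!(1-ρ)) ]⁻¹
Σ = a^0/0! + a^1/1! + a^2/2! + a^3/3! = 1.0000 + 3.8644 + 7.4668 + 9.6183 = 21.9495
a^4/(4!(1-ρ)) = 223.0136/(24 × 0.0338983) = 274.1209
P₀ = 1/(21.9495 + 274.1209) = 0.003378
Lq = P₀·a^4·ρ / (4!(1-ρ)²) = 0.00337758 × 223.0136 × 0.966102 / (24 × 0.00114910) = 26.3871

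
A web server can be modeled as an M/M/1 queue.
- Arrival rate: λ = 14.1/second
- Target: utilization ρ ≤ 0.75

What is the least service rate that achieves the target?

ρ = λ/μ, so μ = λ/ρ
μ ≥ 14.1/0.75 = 18.8000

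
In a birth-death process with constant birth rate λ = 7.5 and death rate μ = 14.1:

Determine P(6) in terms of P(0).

For constant rates: P(n)/P(0) = (λ/μ)^n
P(6)/P(0) = (7.5/14.1)^6 = 0.5319^6 = 0.02265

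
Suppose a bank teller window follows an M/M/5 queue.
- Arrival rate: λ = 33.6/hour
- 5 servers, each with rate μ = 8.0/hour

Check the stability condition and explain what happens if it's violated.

Stability requires ρ = λ/(cμ) < 1
ρ = 33.6/(5 × 8.0) = 33.6/40.00 = 0.8400
Since 0.8400 < 1, the system is STABLE.
The servers are busy 84.00% of the time.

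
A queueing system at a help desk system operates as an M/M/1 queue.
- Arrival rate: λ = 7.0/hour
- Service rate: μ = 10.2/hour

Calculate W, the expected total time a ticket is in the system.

First, compute utilization: ρ = λ/μ = 7.0/10.2 = 0.6863
For M/M/1: W = 1/(μ-λ)
W = 1/(10.2-7.0) = 1/3.20
W = 0.3125 hours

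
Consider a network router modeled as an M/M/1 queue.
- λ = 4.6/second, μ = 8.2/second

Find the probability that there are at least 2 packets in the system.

ρ = λ/μ = 4.6/8.2 = 0.5610
P(N ≥ n) = ρⁿ
P(N ≥ 2) = 0.5610^2
P(N ≥ 2) = 0.3147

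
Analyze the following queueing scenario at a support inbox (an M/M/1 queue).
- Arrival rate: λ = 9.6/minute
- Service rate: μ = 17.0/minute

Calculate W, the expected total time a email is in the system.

First, compute utilization: ρ = λ/μ = 9.6/17.0 = 0.5647
For M/M/1: W = 1/(μ-λ)
W = 1/(17.0-9.6) = 1/7.40
W = 0.1351 minutes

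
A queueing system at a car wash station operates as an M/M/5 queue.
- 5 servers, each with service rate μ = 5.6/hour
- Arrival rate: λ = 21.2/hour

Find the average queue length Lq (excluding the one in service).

Traffic intensity: ρ = λ/(cμ) = 21.2/(5×5.6) = 0.7571
Since ρ = 0.7571 < 1, system is stable.
Offered load a = λ/μ = cρ = 21.2/5.6 = 3.7857
P₀ = [ Σₙ₌₀^4 aⁿ/n! + a^5/(5!(1-ρ)) ]⁻¹
Σ = a^0/0! + a^1/1! + a^2/2! + a^3/3! + a^4/4! = 1.0000 + 3.7857 + 7.1658 + 9.0426 + 8.5582 = 29.5523
a^5/(5!(1-ρ)) = 777.5694/(120 × 0.242857) = 26.6813
P₀ = 1/(29.5523 + 26.6813) = 0.01778
Lq = P₀·a^5·ρ / (5!(1-ρ)²) = 0.017783 × 777.5694 × 0.75714 / (120 × 0.058980) = 1.4792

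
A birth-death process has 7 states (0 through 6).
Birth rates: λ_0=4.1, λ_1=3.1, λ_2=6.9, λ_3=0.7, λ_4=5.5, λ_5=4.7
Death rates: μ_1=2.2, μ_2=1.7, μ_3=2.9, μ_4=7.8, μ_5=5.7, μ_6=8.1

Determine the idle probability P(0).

Ratios P(n)/P(0) = (λ₀···λₙ₋₁)/(μ₁···μₙ):
P(1)/P(0) = (4.1)/(2.2) = 1.8636
P(2)/P(0) = (4.1×3.1)/(2.2×1.7) = 3.3984
P(3)/P(0) = (4.1×3.1×6.9)/(2.2×1.7×2.9) = 8.0858
P(4)/P(0) = (4.1×3.1×6.9×0.7)/(2.2×1.7×2.9×7.8) = 0.7257
P(5)/P(0) = (4.1×3.1×6.9×0.7×5.5)/(2.2×1.7×2.9×7.8×5.7) = 0.7002
P(6)/P(0) = (4.1×3.1×6.9×0.7×5.5×4.7)/(2.2×1.7×2.9×7.8×5.7×8.1) = 0.4063

Normalization: ∑ P(n) = 1
P(0) × (1.0000 + 1.8636 + 3.3984 + 8.0858 + 0.7257 + 0.7002 + 0.4063) = 1
P(0) × 16.1800 = 1
P(0) = 1/16.1800 = 0.06180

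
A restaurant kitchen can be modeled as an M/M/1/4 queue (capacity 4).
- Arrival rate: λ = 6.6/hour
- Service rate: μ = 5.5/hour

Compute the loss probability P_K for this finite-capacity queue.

ρ = λ/μ = 6.6/5.5 = 1.2000
P₀ = (1-ρ)/(1-ρ^(K+1)) = (1-1.2000)/(1-1.2000^5) = -0.2000/-1.4883 = 0.1344
P_K = P₀×ρ^K = 0.1343797 × 1.2000^4 = 0.1343797 × 2.073600 = 0.2786
Blocking probability = 27.86%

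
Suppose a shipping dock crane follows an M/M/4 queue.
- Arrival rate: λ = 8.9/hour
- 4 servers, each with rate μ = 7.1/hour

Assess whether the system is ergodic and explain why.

Stability requires ρ = λ/(cμ) < 1
ρ = 8.9/(4 × 7.1) = 8.9/28.40 = 0.3134
Since 0.3134 < 1, the system is STABLE.
The servers are busy 31.34% of the time.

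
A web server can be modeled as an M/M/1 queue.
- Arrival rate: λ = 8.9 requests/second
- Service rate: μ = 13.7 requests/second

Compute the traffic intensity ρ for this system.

Server utilization: ρ = λ/μ
ρ = 8.9/13.7 = 0.6496
The server is busy 64.96% of the time.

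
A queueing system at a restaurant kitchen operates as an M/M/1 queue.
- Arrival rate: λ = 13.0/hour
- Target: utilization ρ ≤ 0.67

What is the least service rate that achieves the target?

ρ = λ/μ, so μ = λ/ρ
μ ≥ 13.0/0.67 = 19.4030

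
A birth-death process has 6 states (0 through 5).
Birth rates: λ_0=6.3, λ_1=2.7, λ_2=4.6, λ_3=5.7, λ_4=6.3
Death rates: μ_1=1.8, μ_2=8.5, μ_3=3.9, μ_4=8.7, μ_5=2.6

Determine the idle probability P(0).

Ratios P(n)/P(0) = (λ₀···λₙ₋₁)/(μ₁···μₙ):
P(1)/P(0) = (6.3)/(1.8) = 3.5000
P(2)/P(0) = (6.3×2.7)/(1.8×8.5) = 1.1118
P(3)/P(0) = (6.3×2.7×4.6)/(1.8×8.5×3.9) = 1.3113
P(4)/P(0) = (6.3×2.7×4.6×5.7)/(1.8×8.5×3.9×8.7) = 0.8591
P(5)/P(0) = (6.3×2.7×4.6×5.7×6.3)/(1.8×8.5×3.9×8.7×2.6) = 2.0818

Normalization: ∑ P(n) = 1
P(0) × (1.0000 + 3.5000 + 1.1118 + 1.3113 + 0.8591 + 2.0818) = 1
P(0) × 9.8640 = 1
P(0) = 1/9.8640 = 0.1014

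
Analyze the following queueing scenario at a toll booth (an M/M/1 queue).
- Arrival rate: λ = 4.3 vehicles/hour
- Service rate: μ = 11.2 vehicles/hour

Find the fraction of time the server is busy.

Server utilization: ρ = λ/μ
ρ = 4.3/11.2 = 0.3839
The server is busy 38.39% of the time.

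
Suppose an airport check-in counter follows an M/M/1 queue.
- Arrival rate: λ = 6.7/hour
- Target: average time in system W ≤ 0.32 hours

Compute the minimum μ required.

For M/M/1: W = 1/(μ-λ)
Need W ≤ 0.32, so 1/(μ-λ) ≤ 0.32
μ - λ ≥ 1/0.32 = 3.1250
μ ≥ 6.7 + 3.1250 = 9.8250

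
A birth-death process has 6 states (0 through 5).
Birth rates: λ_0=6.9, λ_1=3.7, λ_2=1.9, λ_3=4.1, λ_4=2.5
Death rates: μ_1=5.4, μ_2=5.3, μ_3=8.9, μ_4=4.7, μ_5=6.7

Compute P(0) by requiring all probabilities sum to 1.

Ratios P(n)/P(0) = (λ₀···λₙ₋₁)/(μ₁···μₙ):
P(1)/P(0) = (6.9)/(5.4) = 1.2778
P(2)/P(0) = (6.9×3.7)/(5.4×5.3) = 0.89203
P(3)/P(0) = (6.9×3.7×1.9)/(5.4×5.3×8.9) = 0.19043
P(4)/P(0) = (6.9×3.7×1.9×4.1)/(5.4×5.3×8.9×4.7) = 0.16612
P(5)/P(0) = (6.9×3.7×1.9×4.1×2.5)/(5.4×5.3×8.9×4.7×6.7) = 0.061986

Normalization: ∑ P(n) = 1
P(0) × (1.0000 + 1.2778 + 0.89203 + 0.19043 + 0.16612 + 0.061986) = 1
P(0) × 3.5884 = 1
P(0) = 1/3.5884 = 0.2787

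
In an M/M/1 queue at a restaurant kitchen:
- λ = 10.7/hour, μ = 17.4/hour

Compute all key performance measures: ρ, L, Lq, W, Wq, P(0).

Step 1: ρ = λ/μ = 10.7/17.4 = 0.6149
Step 2: L = λ/(μ-λ) = 10.7/6.70 = 1.5970
Step 3: Lq = λ²/(μ(μ-λ)) = 114.49/(17.4×6.70) = 0.9821
Step 4: W = 1/(μ-λ) = 1/6.70 = 0.14925
Step 5: Wq = λ/(μ(μ-λ)) = 10.7/(17.4×6.70) = 0.09178
Step 6: P(0) = 1-ρ = 0.3851
Verify: L = λW = 10.7×0.14925 = 1.5970 ✔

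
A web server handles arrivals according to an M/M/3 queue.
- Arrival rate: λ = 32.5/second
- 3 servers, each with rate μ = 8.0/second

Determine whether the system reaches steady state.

Stability requires ρ = λ/(cμ) < 1
ρ = 32.5/(3 × 8.0) = 32.5/24.00 = 1.3542
Since 1.3542 ≥ 1, the system is UNSTABLE.
Need c > λ/μ = 32.5/8.0 = 4.06.
Minimum servers needed: c = 5.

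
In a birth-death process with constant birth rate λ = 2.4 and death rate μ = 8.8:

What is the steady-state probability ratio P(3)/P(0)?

For constant rates: P(n)/P(0) = (λ/μ)^n
P(3)/P(0) = (2.4/8.8)^3 = 0.27273^3 = 0.02029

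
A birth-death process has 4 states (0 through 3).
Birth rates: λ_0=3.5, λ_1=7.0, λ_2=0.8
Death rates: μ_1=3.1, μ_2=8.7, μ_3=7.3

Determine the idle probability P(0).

Ratios P(n)/P(0) = (λ₀···λₙ₋₁)/(μ₁···μₙ):
P(1)/P(0) = (3.5)/(3.1) = 1.1290
P(2)/P(0) = (3.5×7.0)/(3.1×8.7) = 0.9084
P(3)/P(0) = (3.5×7.0×0.8)/(3.1×8.7×7.3) = 0.09955

Normalization: ∑ P(n) = 1
P(0) × (1.0000 + 1.1290 + 0.9084 + 0.09955) = 1
P(0) × 3.1370 = 1
P(0) = 1/3.1370 = 0.3188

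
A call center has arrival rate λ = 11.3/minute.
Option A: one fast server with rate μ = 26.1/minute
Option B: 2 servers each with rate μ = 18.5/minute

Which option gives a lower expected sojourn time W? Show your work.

Option A: single server μ = 26.1 (M/M/1)
  ρ_A = 11.3/26.1 = 0.4330
  W_A = 1/(μ-λ) = 1/(26.1-11.3) = 1/14.80 = 0.06757

Option B: 2 servers μ = 18.5 (M/M/2)
  ρ_B = λ/(cμ) = 11.3/(2×18.5) = 0.3054
  Offered load a = λ/μ = cρ = 11.3/18.5 = 0.6108
  P₀ = [ Σₙ₌₀^1 aⁿ/n! + a^2/(2!(1-ρ)) ]⁻¹
  Σ = a^0/0! + a^1/1! = 1.0000 + 0.6108 = 1.6108
  a^2/(2!(1-ρ)) = 0.3731/(2 × 0.6946) = 0.2686
  P₀ = 1/(1.6108 + 0.2686) = 0.5321
  Lq = P₀·a^2·ρ / (2!(1-ρ)²) = 0.5321 × 0.3731 × 0.3054 / (2 × 0.4825) = 0.06283
  Wq_B = Lq/λ = 0.06283/11.3 = 0.005560
  W_B = Wq_B + 1/μ = 0.005560 + 0.05405 = 0.05961

Since W_B = 0.05961 < W_A = 0.06757, Option B (multiple servers) has the shorter time in system.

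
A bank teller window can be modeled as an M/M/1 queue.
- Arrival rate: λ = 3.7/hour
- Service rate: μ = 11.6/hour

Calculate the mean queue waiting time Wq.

First, compute utilization: ρ = λ/μ = 3.7/11.6 = 0.3190
For M/M/1: Wq = λ/(μ(μ-λ))
Wq = 3.7/(11.6 × (11.6-3.7))
Wq = 3.7/(11.6 × 7.90)
Wq = 0.04038 hours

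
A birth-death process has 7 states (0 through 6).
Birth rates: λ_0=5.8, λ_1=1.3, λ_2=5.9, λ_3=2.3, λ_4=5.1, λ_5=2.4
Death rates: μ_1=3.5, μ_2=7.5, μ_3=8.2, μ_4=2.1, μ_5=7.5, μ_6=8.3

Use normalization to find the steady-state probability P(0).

Ratios P(n)/P(0) = (λ₀···λₙ₋₁)/(μ₁···μₙ):
P(1)/P(0) = (5.8)/(3.5) = 1.6571
P(2)/P(0) = (5.8×1.3)/(3.5×7.5) = 0.2872
P(3)/P(0) = (5.8×1.3×5.9)/(3.5×7.5×8.2) = 0.2067
P(4)/P(0) = (5.8×1.3×5.9×2.3)/(3.5×7.5×8.2×2.1) = 0.2264
P(5)/P(0) = (5.8×1.3×5.9×2.3×5.1)/(3.5×7.5×8.2×2.1×7.5) = 0.1539
P(6)/P(0) = (5.8×1.3×5.9×2.3×5.1×2.4)/(3.5×7.5×8.2×2.1×7.5×8.3) = 0.04451

Normalization: ∑ P(n) = 1
P(0) × (1.0000 + 1.6571 + 0.2872 + 0.2067 + 0.2264 + 0.1539 + 0.04451) = 1
P(0) × 3.5758 = 1
P(0) = 1/3.5758 = 0.2797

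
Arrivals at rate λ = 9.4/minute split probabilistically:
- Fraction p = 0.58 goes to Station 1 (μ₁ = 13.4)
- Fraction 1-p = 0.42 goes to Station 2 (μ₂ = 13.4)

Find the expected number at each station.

Effective rates: λ₁ = 9.4×0.58 = 5.452, λ₂ = 9.4×0.42 = 3.948
Station 1: ρ₁ = 5.452/13.4 = 0.40687, L₁ = ρ₁/(1-ρ₁) = 0.40687/(1-0.40687) = 0.6860
Station 2: ρ₂ = 3.948/13.4 = 0.29463, L₂ = ρ₂/(1-ρ₂) = 0.29463/(1-0.29463) = 0.4177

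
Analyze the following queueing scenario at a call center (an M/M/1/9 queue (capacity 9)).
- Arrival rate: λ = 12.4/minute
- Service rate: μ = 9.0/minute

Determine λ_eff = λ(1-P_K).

ρ = λ/μ = 12.4/9.0 = 1.37778
P₀ = (1-ρ)/(1-ρ^(K+1)) = (1-1.37778)/(1-1.37778^10) = -0.37778/-23.6490 = 0.01597
P_K = P₀×ρ^K = 0.015974 × 1.37778^9 = 0.015974 × 17.8904 = 0.2858
λ_eff = λ(1-P_K) = 12.4 × (1 - 0.28579) = 12.4 × 0.71421 = 8.8562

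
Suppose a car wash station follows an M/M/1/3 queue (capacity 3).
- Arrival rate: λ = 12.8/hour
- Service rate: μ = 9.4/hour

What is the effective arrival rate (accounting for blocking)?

ρ = λ/μ = 12.8/9.4 = 1.3617
P₀ = (1-ρ)/(1-ρ^(K+1)) = (1-1.3617)/(1-1.3617^4) = -0.3617/-2.4382 = 0.1483
P_K = P₀×ρ^K = 0.14835 × 1.3617^3 = 0.14835 × 2.5249 = 0.3746
λ_eff = λ(1-P_K) = 12.8 × (1 - 0.37457) = 12.8 × 0.62543 = 8.0055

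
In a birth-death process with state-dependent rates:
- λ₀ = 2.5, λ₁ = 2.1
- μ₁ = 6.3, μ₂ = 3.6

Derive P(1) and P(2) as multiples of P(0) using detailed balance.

Balance equations:
State 0: λ₀P₀ = μ₁P₁ → P₁ = (λ₀/μ₁)P₀ = (2.5/6.3)P₀ = 0.3968P₀
State 1: P₂ = (λ₀λ₁)/(μ₁μ₂)P₀ = (2.5×2.1)/(6.3×3.6)P₀ = 0.2315P₀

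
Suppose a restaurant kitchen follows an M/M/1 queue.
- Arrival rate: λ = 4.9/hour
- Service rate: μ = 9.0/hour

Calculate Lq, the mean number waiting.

ρ = λ/μ = 4.9/9.0 = 0.5444
For M/M/1: Lq = λ²/(μ(μ-λ))
Lq = 24.01/(9.0 × 4.10)
Lq = 0.6507 orders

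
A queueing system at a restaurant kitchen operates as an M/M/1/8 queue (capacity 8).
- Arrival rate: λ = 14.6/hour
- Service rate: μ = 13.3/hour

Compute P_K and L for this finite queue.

ρ = λ/μ = 14.6/13.3 = 1.09774
P₀ = (1-ρ)/(1-ρ^(K+1)) = (1-1.09774)/(1-1.09774^9) = -0.09774/-1.3147 = 0.07434
P_K = P₀×ρ^K = 0.07434 × 1.09774^8 = 0.07434 × 2.1086 = 0.1568
Blocking probability P_8 = 0.1568 (15.68%)
L = ρ[1 - (K+1)ρ^K + Kρ^(K+1)] / [(1-ρ)(1-ρ^(K+1))]
L = 1.09774 × (1 - 9×2.1086083 + 8×2.3147037) / ((1 - 1.09774) × (1 - 2.3147037)) = 4.6144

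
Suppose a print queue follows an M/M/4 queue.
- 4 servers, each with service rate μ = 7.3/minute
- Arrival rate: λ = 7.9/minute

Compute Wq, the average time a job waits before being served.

Traffic intensity: ρ = λ/(cμ) = 7.9/(4×7.3) = 0.2705
Since ρ = 0.2705 < 1, system is stable.
Offered load a = λ/μ = cρ = 7.9/7.3 = 1.0822
P₀ = [ Σₙ₌₀^3 aⁿ/n! + a^4/(4!(1-ρ)) ]⁻¹
Σ = a^0/0! + a^1/1! + a^2/2! + a^3/3! = 1.0000 + 1.0822 + 0.5856 + 0.2112 = 2.8790
a^4/(4!(1-ρ)) = 1.3716/(24 × 0.7295) = 0.07834
P₀ = 1/(2.8790 + 0.07834) = 0.3381
Lq = P₀·a^4·ρ / (4!(1-ρ)²) = 0.33814 × 1.3716 × 0.27055 / (24 × 0.53210) = 0.009826
Wq = Lq/λ = 0.009826/7.9 = 0.001244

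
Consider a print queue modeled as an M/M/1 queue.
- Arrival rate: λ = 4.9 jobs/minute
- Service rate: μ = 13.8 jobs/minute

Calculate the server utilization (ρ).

Server utilization: ρ = λ/μ
ρ = 4.9/13.8 = 0.3551
The server is busy 35.51% of the time.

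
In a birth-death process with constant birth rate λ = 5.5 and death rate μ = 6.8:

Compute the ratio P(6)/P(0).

For constant rates: P(n)/P(0) = (λ/μ)^n
P(6)/P(0) = (5.5/6.8)^6 = 0.80882^6 = 0.2800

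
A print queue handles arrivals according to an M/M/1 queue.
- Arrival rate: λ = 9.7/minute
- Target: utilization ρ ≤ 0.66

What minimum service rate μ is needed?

ρ = λ/μ, so μ = λ/ρ
μ ≥ 9.7/0.66 = 14.6970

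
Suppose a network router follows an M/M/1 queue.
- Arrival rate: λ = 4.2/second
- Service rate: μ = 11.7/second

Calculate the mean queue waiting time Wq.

First, compute utilization: ρ = λ/μ = 4.2/11.7 = 0.3590
For M/M/1: Wq = λ/(μ(μ-λ))
Wq = 4.2/(11.7 × (11.7-4.2))
Wq = 4.2/(11.7 × 7.50)
Wq = 0.04786 seconds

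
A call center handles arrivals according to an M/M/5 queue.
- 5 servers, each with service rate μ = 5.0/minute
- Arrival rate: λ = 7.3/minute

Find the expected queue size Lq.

Traffic intensity: ρ = λ/(cμ) = 7.3/(5×5.0) = 0.2920
Since ρ = 0.2920 < 1, system is stable.
Offered load a = λ/μ = cρ = 7.3/5.0 = 1.4600
P₀ = [ Σₙ₌₀^4 aⁿ/n! + a^5/(5!(1-ρ)) ]⁻¹
Σ = a^0/0! + a^1/1! + a^2/2! + a^3/3! + a^4/4! = 1.0000 + 1.4600 + 1.0658 + 0.5187 + 0.1893 = 4.2338
a^5/(5!(1-ρ)) = 6.6338/(120 × 0.7080) = 0.07808
P₀ = 1/(4.2338 + 0.07808) = 0.2319
Lq = P₀·a^5·ρ / (5!(1-ρ)²) = 0.231917 × 6.63383 × 0.292000 / (120 × 0.501264) = 0.007468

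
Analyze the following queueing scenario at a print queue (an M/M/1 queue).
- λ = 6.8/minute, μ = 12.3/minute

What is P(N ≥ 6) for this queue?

ρ = λ/μ = 6.8/12.3 = 0.55285
P(N ≥ n) = ρⁿ
P(N ≥ 6) = 0.55285^6
P(N ≥ 6) = 0.02855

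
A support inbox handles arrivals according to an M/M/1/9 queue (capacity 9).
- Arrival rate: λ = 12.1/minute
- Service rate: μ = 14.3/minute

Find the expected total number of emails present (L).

ρ = λ/μ = 12.1/14.3 = 0.846154
P₀ = (1-ρ)/(1-ρ^(K+1)) = (1-0.846154)/(1-0.846154^10) = 0.15385/0.81185 = 0.1895
P_K = P₀×ρ^K = 0.1895 × 0.846154^9 = 0.1895 × 0.2224 = 0.04214
L = ρ[1 - (K+1)ρ^K + Kρ^(K+1)] / [(1-ρ)(1-ρ^(K+1))]
L = 0.846154 × (1 - 10×0.222354 + 9×0.188146) / ((1 - 0.846154) × (1 - 0.188146)) = 3.1825 emails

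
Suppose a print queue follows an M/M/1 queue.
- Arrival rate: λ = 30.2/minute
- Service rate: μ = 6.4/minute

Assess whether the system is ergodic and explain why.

Stability requires ρ = λ/(cμ) < 1
ρ = 30.2/(1 × 6.4) = 30.2/6.40 = 4.7188
Since 4.7188 ≥ 1, the system is UNSTABLE.
Queue grows without bound. Need μ > λ = 30.2.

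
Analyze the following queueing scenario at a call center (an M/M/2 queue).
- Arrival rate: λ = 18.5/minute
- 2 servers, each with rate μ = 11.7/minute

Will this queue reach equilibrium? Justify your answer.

Stability requires ρ = λ/(cμ) < 1
ρ = 18.5/(2 × 11.7) = 18.5/23.40 = 0.7906
Since 0.7906 < 1, the system is STABLE.
The servers are busy 79.06% of the time.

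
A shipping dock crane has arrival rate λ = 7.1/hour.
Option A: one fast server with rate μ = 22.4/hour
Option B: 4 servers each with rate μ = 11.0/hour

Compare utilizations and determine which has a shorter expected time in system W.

Option A: single server μ = 22.4 (M/M/1)
  ρ_A = 7.1/22.4 = 0.3170
  W_A = 1/(μ-λ) = 1/(22.4-7.1) = 1/15.30 = 0.06536

Option B: 4 servers μ = 11.0 (M/M/4)
  ρ_B = λ/(cμ) = 7.1/(4×11.0) = 0.1614
  Offered load a = λ/μ = cρ = 7.1/11.0 = 0.6455
  P₀ = [ Σₙ₌₀^3 aⁿ/n! + a^4/(4!(1-ρ)) ]⁻¹
  Σ = a^0/0! + a^1/1! + a^2/2! + a^3/3! = 1.0000 + 0.6455 + 0.2083 + 0.04482 = 1.8986
  a^4/(4!(1-ρ)) = 0.173565/(24 × 0.838636) = 0.008623
  P₀ = 1/(1.8986 + 0.008623) = 0.5243
  Lq = P₀·a^4·ρ / (4!(1-ρ)²) = 0.52433 × 0.17357 × 0.16136 / (24 × 0.70331) = 0.0008700
  Wq_B = Lq/λ = 0.0008700/7.1 = 0.0001225
  W_B = Wq_B + 1/μ = 0.0001225 + 0.09091 = 0.09103

Since W_A = 0.06536 < W_B = 0.09103, Option A (single fast server) has the shorter time in system.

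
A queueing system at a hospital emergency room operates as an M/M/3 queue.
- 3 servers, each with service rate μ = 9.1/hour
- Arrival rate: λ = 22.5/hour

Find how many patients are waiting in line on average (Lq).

Traffic intensity: ρ = λ/(cμ) = 22.5/(3×9.1) = 0.8242
Since ρ = 0.8242 < 1, system is stable.
Offered load a = λ/μ = cρ = 22.5/9.1 = 2.4725
P₀ = [ Σₙ₌₀^2 aⁿ/n! + a^3/(3!(1-ρ)) ]⁻¹
Σ = a^0/0! + a^1/1! + a^2/2! = 1.0000 + 2.4725 + 3.0567 = 6.5292
a^3/(3!(1-ρ)) = 15.11553/(6 × 0.1758242) = 14.3283
P₀ = 1/(6.5292 + 14.3283) = 0.04794
Lq = P₀·a^3·ρ / (3!(1-ρ)²) = 0.047944 × 15.1155 × 0.82418 / (6 × 0.030914) = 3.2201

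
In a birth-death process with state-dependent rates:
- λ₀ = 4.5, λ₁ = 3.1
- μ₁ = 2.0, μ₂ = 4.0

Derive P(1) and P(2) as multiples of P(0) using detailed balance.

Balance equations:
State 0: λ₀P₀ = μ₁P₁ → P₁ = (λ₀/μ₁)P₀ = (4.5/2.0)P₀ = 2.2500P₀
State 1: P₂ = (λ₀λ₁)/(μ₁μ₂)P₀ = (4.5×3.1)/(2.0×4.0)P₀ = 1.7438P₀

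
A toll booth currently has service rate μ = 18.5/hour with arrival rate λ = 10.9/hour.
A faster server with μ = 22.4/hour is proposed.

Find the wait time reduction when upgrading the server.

System 1: ρ₁ = 10.9/18.5 = 0.5892, W₁ = 1/(18.5-10.9) = 0.13158
System 2: ρ₂ = 10.9/22.4 = 0.4866, W₂ = 1/(22.4-10.9) = 0.086957
Improvement: (W₁-W₂)/W₁ = (0.13158-0.086957)/0.13158 = 33.91%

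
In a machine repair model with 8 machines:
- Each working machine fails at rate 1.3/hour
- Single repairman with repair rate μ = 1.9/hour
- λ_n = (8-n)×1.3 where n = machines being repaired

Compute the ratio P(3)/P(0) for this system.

P(3)/P(0) = ∏_{i=0}^{3-1} λ_i/μ_{i+1}
= (8-0)×1.3/1.9 × (8-1)×1.3/1.9 × (8-2)×1.3/1.9
= 107.6239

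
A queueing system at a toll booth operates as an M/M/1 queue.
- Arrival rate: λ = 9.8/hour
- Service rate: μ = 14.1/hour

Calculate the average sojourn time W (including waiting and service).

First, compute utilization: ρ = λ/μ = 9.8/14.1 = 0.6950
For M/M/1: W = 1/(μ-λ)
W = 1/(14.1-9.8) = 1/4.30
W = 0.2326 hours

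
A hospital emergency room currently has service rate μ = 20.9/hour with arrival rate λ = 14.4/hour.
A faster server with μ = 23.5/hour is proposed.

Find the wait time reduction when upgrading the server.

System 1: ρ₁ = 14.4/20.9 = 0.6890, W₁ = 1/(20.9-14.4) = 0.15385
System 2: ρ₂ = 14.4/23.5 = 0.6128, W₂ = 1/(23.5-14.4) = 0.10989
Improvement: (W₁-W₂)/W₁ = (0.15385-0.10989)/0.15385 = 28.57%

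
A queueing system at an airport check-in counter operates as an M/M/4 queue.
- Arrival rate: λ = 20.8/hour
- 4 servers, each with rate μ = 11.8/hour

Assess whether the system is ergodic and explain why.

Stability requires ρ = λ/(cμ) < 1
ρ = 20.8/(4 × 11.8) = 20.8/47.20 = 0.4407
Since 0.4407 < 1, the system is STABLE.
The servers are busy 44.07% of the time.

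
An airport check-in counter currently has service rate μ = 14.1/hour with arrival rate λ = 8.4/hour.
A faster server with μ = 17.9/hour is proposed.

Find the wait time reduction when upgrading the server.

System 1: ρ₁ = 8.4/14.1 = 0.5957, W₁ = 1/(14.1-8.4) = 0.17544
System 2: ρ₂ = 8.4/17.9 = 0.4693, W₂ = 1/(17.9-8.4) = 0.10526
Improvement: (W₁-W₂)/W₁ = (0.17544-0.10526)/0.17544 = 40.00%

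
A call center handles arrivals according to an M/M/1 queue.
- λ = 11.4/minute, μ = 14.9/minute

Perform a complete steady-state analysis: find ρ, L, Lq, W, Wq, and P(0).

Step 1: ρ = λ/μ = 11.4/14.9 = 0.7651
Step 2: L = λ/(μ-λ) = 11.4/3.50 = 3.2571
Step 3: Lq = λ²/(μ(μ-λ)) = 129.96/(14.9×3.50) = 2.4920
Step 4: W = 1/(μ-λ) = 1/3.50 = 0.28571
Step 5: Wq = λ/(μ(μ-λ)) = 11.4/(14.9×3.50) = 0.2186
Step 6: P(0) = 1-ρ = 0.2349
Verify: L = λW = 11.4×0.28571 = 3.2571 ✔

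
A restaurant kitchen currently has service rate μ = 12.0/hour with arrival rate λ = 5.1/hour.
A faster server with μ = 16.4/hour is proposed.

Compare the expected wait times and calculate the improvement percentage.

System 1: ρ₁ = 5.1/12.0 = 0.4250, W₁ = 1/(12.0-5.1) = 0.14493
System 2: ρ₂ = 5.1/16.4 = 0.3110, W₂ = 1/(16.4-5.1) = 0.088496
Improvement: (W₁-W₂)/W₁ = (0.14493-0.088496)/0.14493 = 38.94%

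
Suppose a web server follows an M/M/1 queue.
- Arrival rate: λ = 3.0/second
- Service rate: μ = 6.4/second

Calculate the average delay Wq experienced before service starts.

First, compute utilization: ρ = λ/μ = 3.0/6.4 = 0.4688
For M/M/1: Wq = λ/(μ(μ-λ))
Wq = 3.0/(6.4 × (6.4-3.0))
Wq = 3.0/(6.4 × 3.40)
Wq = 0.1379 seconds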